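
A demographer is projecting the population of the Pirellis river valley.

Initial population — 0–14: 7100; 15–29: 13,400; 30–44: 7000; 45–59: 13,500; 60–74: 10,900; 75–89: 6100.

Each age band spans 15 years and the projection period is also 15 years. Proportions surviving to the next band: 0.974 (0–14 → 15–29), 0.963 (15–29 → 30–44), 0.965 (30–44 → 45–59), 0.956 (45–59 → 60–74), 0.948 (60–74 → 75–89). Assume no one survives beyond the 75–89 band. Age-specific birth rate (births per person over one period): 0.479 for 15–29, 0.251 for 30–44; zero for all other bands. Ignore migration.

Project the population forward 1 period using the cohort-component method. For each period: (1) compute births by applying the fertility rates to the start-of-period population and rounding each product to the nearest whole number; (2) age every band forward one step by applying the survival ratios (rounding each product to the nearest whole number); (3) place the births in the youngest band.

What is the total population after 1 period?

57989

(Groups numbered youngest = 1 to oldest = 6.)
— Period 1 —
Births: 13400 × 0.479 = 6419 ; 7000 × 0.251 = 1757 ⇒ total 8176
Group 2: 7100 × 0.974 = 6915
Group 3: 13400 × 0.963 = 12904
Group 4: 7000 × 0.965 = 6755
Group 5: 13500 × 0.956 = 12906
Group 6: 10900 × 0.948 = 10333
End of period: [8176, 6915, 12904, 6755, 12906, 10333]
Total after period 1: 8176 + 6915 + 12904 + 6755 + 12906 + 10333 = 57989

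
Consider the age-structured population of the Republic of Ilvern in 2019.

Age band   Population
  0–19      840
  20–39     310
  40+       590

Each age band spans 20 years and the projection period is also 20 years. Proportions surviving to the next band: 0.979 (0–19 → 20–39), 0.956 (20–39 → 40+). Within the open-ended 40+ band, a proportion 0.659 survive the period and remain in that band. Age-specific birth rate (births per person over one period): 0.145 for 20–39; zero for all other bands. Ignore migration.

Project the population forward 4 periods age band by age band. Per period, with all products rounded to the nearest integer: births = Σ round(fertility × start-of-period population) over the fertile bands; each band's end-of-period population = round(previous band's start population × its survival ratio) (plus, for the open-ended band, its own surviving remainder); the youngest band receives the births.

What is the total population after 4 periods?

— Period 1 —
Births: 310 × 0.145 = 45
20–39: 840 × 0.979 = 822
40+: 310 × 0.956 + 590 × 0.659 = 296 + 389 = 685
Population now: 0–19=45, 20–39=822, 40+=685
— Period 2 —
Births: 822 × 0.145 = 119
20–39: 45 × 0.979 = 44
40+: 822 × 0.956 + 685 × 0.659 = 786 + 451 = 1237
Population now: 0–19=119, 20–39=44, 40+=1237
— Period 3 —
Births: 44 × 0.145 = 6
20–39: 119 × 0.979 = 117
40+: 44 × 0.956 + 1237 × 0.659 = 42 + 815 = 857
Population now: 0–19=6, 20–39=117, 40+=857
— Period 4 —
Births: 117 × 0.145 = 17
20–39: 6 × 0.979 = 6
40+: 117 × 0.956 + 857 × 0.659 = 112 + 565 = 677
Population now: 0–19=17, 20–39=6, 40+=677
Total after period 4: 17 + 6 + 677 = 700

700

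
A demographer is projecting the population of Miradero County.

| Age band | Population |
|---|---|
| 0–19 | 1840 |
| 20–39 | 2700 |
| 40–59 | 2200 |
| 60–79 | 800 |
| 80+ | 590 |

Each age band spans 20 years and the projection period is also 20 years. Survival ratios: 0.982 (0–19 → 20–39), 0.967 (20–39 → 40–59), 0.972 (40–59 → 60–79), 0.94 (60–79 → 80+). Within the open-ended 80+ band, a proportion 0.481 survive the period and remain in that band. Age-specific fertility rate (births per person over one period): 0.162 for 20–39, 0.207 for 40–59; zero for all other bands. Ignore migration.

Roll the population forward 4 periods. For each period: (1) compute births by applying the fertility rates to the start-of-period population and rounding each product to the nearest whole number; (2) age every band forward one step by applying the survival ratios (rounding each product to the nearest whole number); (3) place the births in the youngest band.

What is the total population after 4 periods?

5741

Period 1:
Births: 2700 × 0.162 = 437  |  2200 × 0.207 = 455 → 892
20–39: 1840 × 0.982 = 1807
40–59: 2700 × 0.967 = 2611
60–79: 2200 × 0.972 = 2138
80+: 800 × 0.94 + 590 × 0.481 = 752 + 284 = 1036
→ [892, 1807, 2611, 2138, 1036]
Period 2:
Births: 1807 × 0.162 = 293  |  2611 × 0.207 = 540 → 833
20–39: 892 × 0.982 = 876
40–59: 1807 × 0.967 = 1747
60–79: 2611 × 0.972 = 2538
80+: 2138 × 0.94 + 1036 × 0.481 = 2010 + 498 = 2508
→ [833, 876, 1747, 2538, 2508]
Period 3:
Births: 876 × 0.162 = 142  |  1747 × 0.207 = 362 → 504
20–39: 833 × 0.982 = 818
40–59: 876 × 0.967 = 847
60–79: 1747 × 0.972 = 1698
80+: 2538 × 0.94 + 2508 × 0.481 = 2386 + 1206 = 3592
→ [504, 818, 847, 1698, 3592]
Period 4:
Births: 818 × 0.162 = 133  |  847 × 0.207 = 175 → 308
20–39: 504 × 0.982 = 495
40–59: 818 × 0.967 = 791
60–79: 847 × 0.972 = 823
80+: 1698 × 0.94 + 3592 × 0.481 = 1596 + 1728 = 3324
→ [308, 495, 791, 823, 3324]
Total after period 4: 308 + 495 + 791 + 823 + 3324 = 5741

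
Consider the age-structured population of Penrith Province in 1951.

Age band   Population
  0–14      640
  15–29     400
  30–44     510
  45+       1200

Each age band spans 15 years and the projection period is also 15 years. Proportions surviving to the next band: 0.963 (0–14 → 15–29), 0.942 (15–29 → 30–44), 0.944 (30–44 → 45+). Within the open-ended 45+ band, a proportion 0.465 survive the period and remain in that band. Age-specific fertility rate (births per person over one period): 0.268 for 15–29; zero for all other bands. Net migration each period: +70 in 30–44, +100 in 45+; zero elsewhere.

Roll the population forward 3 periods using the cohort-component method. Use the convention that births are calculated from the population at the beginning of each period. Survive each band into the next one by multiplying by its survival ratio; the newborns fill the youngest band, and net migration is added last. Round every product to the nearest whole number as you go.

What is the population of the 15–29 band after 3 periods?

(Groups numbered youngest = 1 to oldest = 4.)
[period 1]
Births: 400 * 0.268 = 107
Group 2: 640 * 0.963 = 616
Group 3: 400 * 0.942 = 377
Group 4: 510 * 0.944 + 1200 * 0.465 = 481 + 558 = 1039
Net migration: Group 3 + 70 → 447; Group 4 + 100 → 1139
Population now: 0–14=107, 15–29=616, 30–44=447, 45+=1139
[period 2]
Births: 616 * 0.268 = 165
Group 2: 107 * 0.963 = 103
Group 3: 616 * 0.942 = 580
Group 4: 447 * 0.944 + 1139 * 0.465 = 422 + 530 = 952
Net migration: Group 3 + 70 → 650; Group 4 + 100 → 1052
Population now: 0–14=165, 15–29=103, 30–44=650, 45+=1052
[period 3]
Births: 103 * 0.268 = 28
Group 2: 165 * 0.963 = 159
Group 3: 103 * 0.942 = 97
Group 4: 650 * 0.944 + 1052 * 0.465 = 614 + 489 = 1103
Net migration: Group 3 + 70 → 167; Group 4 + 100 → 1203
Population now: 0–14=28, 15–29=159, 30–44=167, 45+=1203

159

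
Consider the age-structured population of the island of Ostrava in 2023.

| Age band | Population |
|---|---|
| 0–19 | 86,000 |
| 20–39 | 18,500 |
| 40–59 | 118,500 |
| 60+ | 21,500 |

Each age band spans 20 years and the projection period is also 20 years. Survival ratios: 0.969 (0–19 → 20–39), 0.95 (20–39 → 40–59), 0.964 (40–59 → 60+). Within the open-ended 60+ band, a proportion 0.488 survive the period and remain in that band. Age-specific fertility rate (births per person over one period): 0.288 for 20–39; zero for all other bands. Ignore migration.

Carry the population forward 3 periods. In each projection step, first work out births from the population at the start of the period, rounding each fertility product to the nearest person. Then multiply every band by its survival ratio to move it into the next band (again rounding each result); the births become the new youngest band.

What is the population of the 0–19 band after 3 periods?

1487

— Period 1 —
Births: 18500 × 0.288 = 5328
20–39: 86000 × 0.969 = 83334
40–59: 18500 × 0.95 = 17575
60+: 118500 × 0.964 + 21500 × 0.488 = 114234 + 10492 = 124726
End of period: [5328, 83334, 17575, 124726]
— Period 2 —
Births: 83334 × 0.288 = 24000
20–39: 5328 × 0.969 = 5163
40–59: 83334 × 0.95 = 79167
60+: 17575 × 0.964 + 124726 × 0.488 = 16942 + 60866 = 77808
End of period: [24000, 5163, 79167, 77808]
— Period 3 —
Births: 5163 × 0.288 = 1487
20–39: 24000 × 0.969 = 23256
40–59: 5163 × 0.95 = 4905
60+: 79167 × 0.964 + 77808 × 0.488 = 76317 + 37970 = 114287
End of period: [1487, 23256, 4905, 114287]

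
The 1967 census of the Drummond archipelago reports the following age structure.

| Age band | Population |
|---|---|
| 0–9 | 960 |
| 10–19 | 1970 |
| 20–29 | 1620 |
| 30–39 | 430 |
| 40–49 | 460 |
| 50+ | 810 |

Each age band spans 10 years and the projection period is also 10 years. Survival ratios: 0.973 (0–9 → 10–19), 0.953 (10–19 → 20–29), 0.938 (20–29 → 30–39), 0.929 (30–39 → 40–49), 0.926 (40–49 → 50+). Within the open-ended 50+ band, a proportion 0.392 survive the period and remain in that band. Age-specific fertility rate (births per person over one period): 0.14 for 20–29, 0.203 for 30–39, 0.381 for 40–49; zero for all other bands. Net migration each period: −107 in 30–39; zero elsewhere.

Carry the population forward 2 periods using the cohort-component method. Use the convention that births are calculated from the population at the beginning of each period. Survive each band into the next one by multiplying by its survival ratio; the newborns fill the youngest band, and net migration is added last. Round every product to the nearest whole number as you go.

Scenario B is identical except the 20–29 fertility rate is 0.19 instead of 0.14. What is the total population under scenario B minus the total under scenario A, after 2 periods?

173

Period 1:
Births: 1620 × 0.14 = 227  |  430 × 0.203 = 87  |  460 × 0.381 = 175 → 489
10–19: 960 × 0.973 = 934
20–29: 1970 × 0.953 = 1877
30–39: 1620 × 0.938 = 1520
40–49: 430 × 0.929 = 399
50+: 460 × 0.926 + 810 × 0.392 = 426 + 318 = 744
Net migration: 30–39 − 107 → 1413
→ [489, 934, 1877, 1413, 399, 744]
Period 2:
Births: 1877 × 0.14 = 263  |  1413 × 0.203 = 287  |  399 × 0.381 = 152 → 702
10–19: 489 × 0.973 = 476
20–29: 934 × 0.953 = 890
30–39: 1877 × 0.938 = 1761
40–49: 1413 × 0.929 = 1313
50+: 399 × 0.926 + 744 × 0.392 = 369 + 292 = 661
Net migration: 30–39 − 107 → 1654
→ [702, 476, 890, 1654, 1313, 661]
Scenario A total after 2 periods: 5696
Scenario B projection —
Period 1:
Births: 1620 × 0.19 = 308  |  430 × 0.203 = 87  |  460 × 0.381 = 175 → 570
10–19: 960 × 0.973 = 934
20–29: 1970 × 0.953 = 1877
30–39: 1620 × 0.938 = 1520
40–49: 430 × 0.929 = 399
50+: 460 × 0.926 + 810 × 0.392 = 426 + 318 = 744
Net migration: 30–39 − 107 → 1413
→ [570, 934, 1877, 1413, 399, 744]
Period 2:
Births: 1877 × 0.19 = 357  |  1413 × 0.203 = 287  |  399 × 0.381 = 152 → 796
10–19: 570 × 0.973 = 555
20–29: 934 × 0.953 = 890
30–39: 1877 × 0.938 = 1761
40–49: 1413 × 0.929 = 1313
50+: 399 × 0.926 + 744 × 0.392 = 369 + 292 = 661
Net migration: 30–39 − 107 → 1654
→ [796, 555, 890, 1654, 1313, 661]
Scenario B total after 2 periods: 5869
Difference B − A = 5869 − 5696 = 173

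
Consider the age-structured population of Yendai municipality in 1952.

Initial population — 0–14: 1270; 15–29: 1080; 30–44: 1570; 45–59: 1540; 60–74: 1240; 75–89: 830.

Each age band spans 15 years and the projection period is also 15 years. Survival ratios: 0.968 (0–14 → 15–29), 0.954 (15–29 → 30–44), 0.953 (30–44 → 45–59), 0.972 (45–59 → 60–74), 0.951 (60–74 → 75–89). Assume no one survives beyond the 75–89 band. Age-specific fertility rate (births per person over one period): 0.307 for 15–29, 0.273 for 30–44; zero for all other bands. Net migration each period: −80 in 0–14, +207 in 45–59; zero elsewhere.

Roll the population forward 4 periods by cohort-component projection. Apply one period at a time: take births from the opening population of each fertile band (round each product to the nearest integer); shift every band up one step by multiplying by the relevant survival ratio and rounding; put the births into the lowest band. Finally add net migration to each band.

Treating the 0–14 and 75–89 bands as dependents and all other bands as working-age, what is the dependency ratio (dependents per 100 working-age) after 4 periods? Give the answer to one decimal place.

Call the bands 1 to 6, youngest first.
— Period 1 —
Births: 1080 × 0.307 = 332, 1570 × 0.273 = 429 ⇒ total 761
Band 2: 1270 × 0.968 = 1229
Band 3: 1080 × 0.954 = 1030
Band 4: 1570 × 0.953 = 1496
Band 5: 1540 × 0.972 = 1497
Band 6: 1240 × 0.951 = 1179
Net migration: Band 1 − 80 → 681; Band 4 + 207 → 1703
→ [681, 1229, 1030, 1703, 1497, 1179]
— Period 2 —
Births: 1229 × 0.307 = 377, 1030 × 0.273 = 281 ⇒ total 658
Band 2: 681 × 0.968 = 659
Band 3: 1229 × 0.954 = 1172
Band 4: 1030 × 0.953 = 982
Band 5: 1703 × 0.972 = 1655
Band 6: 1497 × 0.951 = 1424
Net migration: Band 1 − 80 → 578; Band 4 + 207 → 1189
→ [578, 659, 1172, 1189, 1655, 1424]
— Period 3 —
Births: 659 × 0.307 = 202, 1172 × 0.273 = 320 ⇒ total 522
Band 2: 578 × 0.968 = 560
Band 3: 659 × 0.954 = 629
Band 4: 1172 × 0.953 = 1117
Band 5: 1189 × 0.972 = 1156
Band 6: 1655 × 0.951 = 1574
Net migration: Band 1 − 80 → 442; Band 4 + 207 → 1324
→ [442, 560, 629, 1324, 1156, 1574]
— Period 4 —
Births: 560 × 0.307 = 172, 629 × 0.273 = 172 ⇒ total 344
Band 2: 442 × 0.968 = 428
Band 3: 560 × 0.954 = 534
Band 4: 629 × 0.953 = 599
Band 5: 1324 × 0.972 = 1287
Band 6: 1156 × 0.951 = 1099
Net migration: Band 1 − 80 → 264; Band 4 + 207 → 806
→ [264, 428, 534, 806, 1287, 1099]
Dependents (band 0–14 + band 75–89) = 264 + 1099 = 1363; working-age = 3055; ratio = 1363/3055 × 100 = 44.6

44.6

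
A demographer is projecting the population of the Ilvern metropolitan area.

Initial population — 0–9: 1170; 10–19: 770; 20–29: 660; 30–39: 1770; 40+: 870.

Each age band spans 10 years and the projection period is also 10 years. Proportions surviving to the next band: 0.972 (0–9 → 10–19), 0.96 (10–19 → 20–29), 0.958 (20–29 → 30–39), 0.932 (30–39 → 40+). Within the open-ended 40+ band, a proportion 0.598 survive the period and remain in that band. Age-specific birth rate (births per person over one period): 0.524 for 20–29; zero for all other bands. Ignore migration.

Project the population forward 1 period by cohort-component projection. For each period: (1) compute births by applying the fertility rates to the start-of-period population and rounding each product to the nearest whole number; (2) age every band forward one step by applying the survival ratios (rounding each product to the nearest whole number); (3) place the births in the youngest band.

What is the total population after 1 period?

5024

(Groups numbered youngest = 1 to oldest = 5.)
Period 1:
Births: 660 × 0.524 = 346
Group 2: 1170 × 0.972 = 1137
Group 3: 770 × 0.96 = 739
Group 4: 660 × 0.958 = 632
Group 5: 1770 × 0.932 + 870 × 0.598 = 1650 + 520 = 2170
Population now: 0–9=346, 10–19=1137, 20–29=739, 30–39=632, 40+=2170
Total after period 1: 346 + 1137 + 739 + 632 + 2170 = 5024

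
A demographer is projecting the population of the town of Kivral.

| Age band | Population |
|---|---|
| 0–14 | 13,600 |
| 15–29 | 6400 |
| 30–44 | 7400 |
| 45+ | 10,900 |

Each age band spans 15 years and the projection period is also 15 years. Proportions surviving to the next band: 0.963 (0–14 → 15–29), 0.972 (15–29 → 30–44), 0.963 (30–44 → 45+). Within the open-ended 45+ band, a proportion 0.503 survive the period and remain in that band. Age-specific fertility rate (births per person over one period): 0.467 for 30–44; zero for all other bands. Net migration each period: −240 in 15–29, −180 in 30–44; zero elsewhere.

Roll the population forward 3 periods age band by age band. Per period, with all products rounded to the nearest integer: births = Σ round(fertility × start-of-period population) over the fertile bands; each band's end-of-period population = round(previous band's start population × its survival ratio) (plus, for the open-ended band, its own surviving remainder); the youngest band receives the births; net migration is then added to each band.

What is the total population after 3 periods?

[period 1]
Births: 7400 * 0.467 = 3456
15–29: 13600 * 0.963 = 13097
30–44: 6400 * 0.972 = 6221
45+: 7400 * 0.963 + 10900 * 0.503 = 7126 + 5483 = 12609
Net migration: 15–29 − 240 → 12857; 30–44 − 180 → 6041
Population now: 0–14=3456, 15–29=12857, 30–44=6041, 45+=12609
[period 2]
Births: 6041 * 0.467 = 2821
15–29: 3456 * 0.963 = 3328
30–44: 12857 * 0.972 = 12497
45+: 6041 * 0.963 + 12609 * 0.503 = 5817 + 6342 = 12159
Net migration: 15–29 − 240 → 3088; 30–44 − 180 → 12317
Population now: 0–14=2821, 15–29=3088, 30–44=12317, 45+=12159
[period 3]
Births: 12317 * 0.467 = 5752
15–29: 2821 * 0.963 = 2717
30–44: 3088 * 0.972 = 3002
45+: 12317 * 0.963 + 12159 * 0.503 = 11861 + 6116 = 17977
Net migration: 15–29 − 240 → 2477; 30–44 − 180 → 2822
Population now: 0–14=5752, 15–29=2477, 30–44=2822, 45+=17977
Total after period 3: 5752 + 2477 + 2822 + 17977 = 29028

29028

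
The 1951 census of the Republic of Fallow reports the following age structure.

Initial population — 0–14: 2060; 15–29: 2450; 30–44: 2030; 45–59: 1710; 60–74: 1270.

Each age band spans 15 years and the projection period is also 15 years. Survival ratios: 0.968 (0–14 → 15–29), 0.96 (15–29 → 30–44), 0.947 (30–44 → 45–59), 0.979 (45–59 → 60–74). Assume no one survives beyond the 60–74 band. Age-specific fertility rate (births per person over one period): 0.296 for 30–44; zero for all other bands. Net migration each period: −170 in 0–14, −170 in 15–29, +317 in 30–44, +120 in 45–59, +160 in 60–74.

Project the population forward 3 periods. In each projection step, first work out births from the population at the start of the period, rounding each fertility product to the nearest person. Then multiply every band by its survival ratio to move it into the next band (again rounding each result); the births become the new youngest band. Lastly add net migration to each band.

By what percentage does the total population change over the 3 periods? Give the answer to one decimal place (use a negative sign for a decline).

-34.3

Period 1.
Births: 2030 × 0.296 = 601
15–29: 2060 × 0.968 = 1994
30–44: 2450 × 0.96 = 2352
45–59: 2030 × 0.947 = 1922
60–74: 1710 × 0.979 = 1674
Net migration: 0–14 − 170 → 431; 15–29 − 170 → 1824; 30–44 + 317 → 2669; 45–59 + 120 → 2042; 60–74 + 160 → 1834
→ [431, 1824, 2669, 2042, 1834]
Period 2.
Births: 2669 × 0.296 = 790
15–29: 431 × 0.968 = 417
30–44: 1824 × 0.96 = 1751
45–59: 2669 × 0.947 = 2528
60–74: 2042 × 0.979 = 1999
Net migration: 0–14 − 170 → 620; 15–29 − 170 → 247; 30–44 + 317 → 2068; 45–59 + 120 → 2648; 60–74 + 160 → 2159
→ [620, 247, 2068, 2648, 2159]
Period 3.
Births: 2068 × 0.296 = 612
15–29: 620 × 0.968 = 600
30–44: 247 × 0.96 = 237
45–59: 2068 × 0.947 = 1958
60–74: 2648 × 0.979 = 2592
Net migration: 0–14 − 170 → 442; 15–29 − 170 → 430; 30–44 + 317 → 554; 45–59 + 120 → 2078; 60–74 + 160 → 2752
→ [442, 430, 554, 2078, 2752]
Total: 9520 → 6256; change = -3264; percentage change = -34.3%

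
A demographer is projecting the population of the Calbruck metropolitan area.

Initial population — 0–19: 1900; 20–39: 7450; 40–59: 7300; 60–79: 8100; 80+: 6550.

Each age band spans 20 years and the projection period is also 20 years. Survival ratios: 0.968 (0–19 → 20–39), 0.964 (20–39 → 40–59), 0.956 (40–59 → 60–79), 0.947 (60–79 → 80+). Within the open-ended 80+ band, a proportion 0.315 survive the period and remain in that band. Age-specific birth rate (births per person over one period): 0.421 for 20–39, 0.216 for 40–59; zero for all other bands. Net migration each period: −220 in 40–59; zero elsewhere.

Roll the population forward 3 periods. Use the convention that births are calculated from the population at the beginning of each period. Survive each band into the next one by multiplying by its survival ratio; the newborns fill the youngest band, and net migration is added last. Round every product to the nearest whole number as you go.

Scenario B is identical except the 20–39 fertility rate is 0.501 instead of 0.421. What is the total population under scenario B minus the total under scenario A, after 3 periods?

1352

Let group 1 be 0–19 through group 5 = 80+.
After projecting period 1:
Births: 7450 × 0.421 = 3136 ; 7300 × 0.216 = 1577 → 4713
Group 2: 1900 × 0.968 = 1839
Group 3: 7450 × 0.964 = 7182
Group 4: 7300 × 0.956 = 6979
Group 5: 8100 × 0.947 + 6550 × 0.315 = 7671 + 2063 = 9734
Net migration: Group 3 − 220 → 6962
Population now: 0–19=4713, 20–39=1839, 40–59=6962, 60–79=6979, 80+=9734
After projecting period 2:
Births: 1839 × 0.421 = 774 ; 6962 × 0.216 = 1504 → 2278
Group 2: 4713 × 0.968 = 4562
Group 3: 1839 × 0.964 = 1773
Group 4: 6962 × 0.956 = 6656
Group 5: 6979 × 0.947 + 9734 × 0.315 = 6609 + 3066 = 9675
Net migration: Group 3 − 220 → 1553
Population now: 0–19=2278, 20–39=4562, 40–59=1553, 60–79=6656, 80+=9675
After projecting period 3:
Births: 4562 × 0.421 = 1921 ; 1553 × 0.216 = 335 → 2256
Group 2: 2278 × 0.968 = 2205
Group 3: 4562 × 0.964 = 4398
Group 4: 1553 × 0.956 = 1485
Group 5: 6656 × 0.947 + 9675 × 0.315 = 6303 + 3048 = 9351
Net migration: Group 3 − 220 → 4178
Population now: 0–19=2256, 20–39=2205, 40–59=4178, 60–79=1485, 80+=9351
Scenario A total after 3 periods: 19475
Scenario B projection —
After projecting period 1:
Births: 7450 × 0.501 = 3732 ; 7300 × 0.216 = 1577 → 5309
Group 2: 1900 × 0.968 = 1839
Group 3: 7450 × 0.964 = 7182
Group 4: 7300 × 0.956 = 6979
Group 5: 8100 × 0.947 + 6550 × 0.315 = 7671 + 2063 = 9734
Net migration: Group 3 − 220 → 6962
Population now: 0–19=5309, 20–39=1839, 40–59=6962, 60–79=6979, 80+=9734
After projecting period 2:
Births: 1839 × 0.501 = 921 ; 6962 × 0.216 = 1504 → 2425
Group 2: 5309 × 0.968 = 5139
Group 3: 1839 × 0.964 = 1773
Group 4: 6962 × 0.956 = 6656
Group 5: 6979 × 0.947 + 9734 × 0.315 = 6609 + 3066 = 9675
Net migration: Group 3 − 220 → 1553
Population now: 0–19=2425, 20–39=5139, 40–59=1553, 60–79=6656, 80+=9675
After projecting period 3:
Births: 5139 × 0.501 = 2575 ; 1553 × 0.216 = 335 → 2910
Group 2: 2425 × 0.968 = 2347
Group 3: 5139 × 0.964 = 4954
Group 4: 1553 × 0.956 = 1485
Group 5: 6656 × 0.947 + 9675 × 0.315 = 6303 + 3048 = 9351
Net migration: Group 3 − 220 → 4734
Population now: 0–19=2910, 20–39=2347, 40–59=4734, 60–79=1485, 80+=9351
Scenario B total after 3 periods: 20827
Difference B − A = 20827 − 19475 = 1352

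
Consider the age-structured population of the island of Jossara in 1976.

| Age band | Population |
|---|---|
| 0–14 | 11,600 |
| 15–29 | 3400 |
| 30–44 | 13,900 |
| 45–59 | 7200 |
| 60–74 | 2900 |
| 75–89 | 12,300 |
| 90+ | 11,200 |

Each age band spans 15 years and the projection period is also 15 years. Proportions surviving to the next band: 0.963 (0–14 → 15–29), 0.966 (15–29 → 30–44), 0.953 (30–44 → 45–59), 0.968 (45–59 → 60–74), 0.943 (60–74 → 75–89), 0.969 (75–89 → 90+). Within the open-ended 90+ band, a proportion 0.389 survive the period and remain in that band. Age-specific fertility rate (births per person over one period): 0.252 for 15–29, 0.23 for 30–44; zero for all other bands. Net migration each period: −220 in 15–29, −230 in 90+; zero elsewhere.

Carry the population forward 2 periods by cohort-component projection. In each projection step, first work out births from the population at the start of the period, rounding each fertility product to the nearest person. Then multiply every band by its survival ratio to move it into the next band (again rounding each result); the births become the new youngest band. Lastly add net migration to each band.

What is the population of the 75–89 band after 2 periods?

6573

Let group 1 be 0–14 through group 7 = 90+.
[period 1]
Births: 3400 * 0.252 = 857, 13900 * 0.23 = 3197 ⇒ total 4054
Group 2: 11600 * 0.963 = 11171
Group 3: 3400 * 0.966 = 3284
Group 4: 13900 * 0.953 = 13247
Group 5: 7200 * 0.968 = 6970
Group 6: 2900 * 0.943 = 2735
Group 7: 12300 * 0.969 + 11200 * 0.389 = 11919 + 4357 = 16276
Net migration: Group 2 − 220 → 10951; Group 7 − 230 → 16046
Giving 4054 / 10951 / 3284 / 13247 / 6970 / 2735 / 16046.
[period 2]
Births: 10951 * 0.252 = 2760, 3284 * 0.23 = 755 ⇒ total 3515
Group 2: 4054 * 0.963 = 3904
Group 3: 10951 * 0.966 = 10579
Group 4: 3284 * 0.953 = 3130
Group 5: 13247 * 0.968 = 12823
Group 6: 6970 * 0.943 = 6573
Group 7: 2735 * 0.969 + 16046 * 0.389 = 2650 + 6242 = 8892
Net migration: Group 2 − 220 → 3684; Group 7 − 230 → 8662
Giving 3515 / 3684 / 10579 / 3130 / 12823 / 6573 / 8662.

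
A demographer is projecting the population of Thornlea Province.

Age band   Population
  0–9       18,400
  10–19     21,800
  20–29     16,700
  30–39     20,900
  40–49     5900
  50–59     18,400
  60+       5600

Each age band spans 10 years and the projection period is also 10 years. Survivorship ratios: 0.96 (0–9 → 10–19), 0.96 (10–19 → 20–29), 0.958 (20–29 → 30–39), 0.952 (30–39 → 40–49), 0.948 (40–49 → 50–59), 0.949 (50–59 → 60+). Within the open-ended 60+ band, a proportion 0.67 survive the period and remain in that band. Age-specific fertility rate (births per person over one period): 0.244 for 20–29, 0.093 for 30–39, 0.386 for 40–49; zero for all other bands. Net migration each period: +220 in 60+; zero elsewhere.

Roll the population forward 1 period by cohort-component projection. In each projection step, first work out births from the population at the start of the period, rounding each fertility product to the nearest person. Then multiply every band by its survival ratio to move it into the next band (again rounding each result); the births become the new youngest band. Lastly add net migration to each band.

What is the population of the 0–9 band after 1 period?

Period 1.
Births: 16700 × 0.244 = 4075  |  20900 × 0.093 = 1944  |  5900 × 0.386 = 2277 ⇒ total 8296
10–19: 18400 × 0.96 = 17664
20–29: 21800 × 0.96 = 20928
30–39: 16700 × 0.958 = 15999
40–49: 20900 × 0.952 = 19897
50–59: 5900 × 0.948 = 5593
60+: 18400 × 0.949 + 5600 × 0.67 = 17462 + 3752 = 21214
Net migration: 60+ + 220 → 21434
→ [8296, 17664, 20928, 15999, 19897, 5593, 21434]

8296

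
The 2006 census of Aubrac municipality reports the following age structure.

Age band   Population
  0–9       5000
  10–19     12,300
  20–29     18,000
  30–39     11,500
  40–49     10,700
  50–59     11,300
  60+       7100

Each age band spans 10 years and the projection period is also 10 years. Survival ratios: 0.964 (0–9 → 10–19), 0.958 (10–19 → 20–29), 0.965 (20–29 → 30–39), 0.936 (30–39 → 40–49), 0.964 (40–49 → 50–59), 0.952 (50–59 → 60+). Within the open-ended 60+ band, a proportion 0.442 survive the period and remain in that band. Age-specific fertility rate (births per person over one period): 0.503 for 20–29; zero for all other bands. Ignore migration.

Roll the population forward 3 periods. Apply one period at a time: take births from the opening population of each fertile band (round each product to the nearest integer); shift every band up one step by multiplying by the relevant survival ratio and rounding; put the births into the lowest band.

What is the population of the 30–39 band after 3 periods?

[period 1]
Births: 18000 × 0.503 = 9054
10–19: 5000 × 0.964 = 4820
20–29: 12300 × 0.958 = 11783
30–39: 18000 × 0.965 = 17370
40–49: 11500 × 0.936 = 10764
50–59: 10700 × 0.964 = 10315
60+: 11300 × 0.952 + 7100 × 0.442 = 10758 + 3138 = 13896
Population now: 0–9=9054, 10–19=4820, 20–29=11783, 30–39=17370, 40–49=10764, 50–59=10315, 60+=13896
[period 2]
Births: 11783 × 0.503 = 5927
10–19: 9054 × 0.964 = 8728
20–29: 4820 × 0.958 = 4618
30–39: 11783 × 0.965 = 11371
40–49: 17370 × 0.936 = 16258
50–59: 10764 × 0.964 = 10376
60+: 10315 × 0.952 + 13896 × 0.442 = 9820 + 6142 = 15962
Population now: 0–9=5927, 10–19=8728, 20–29=4618, 30–39=11371, 40–49=16258, 50–59=10376, 60+=15962
[period 3]
Births: 4618 × 0.503 = 2323
10–19: 5927 × 0.964 = 5714
20–29: 8728 × 0.958 = 8361
30–39: 4618 × 0.965 = 4456
40–49: 11371 × 0.936 = 10643
50–59: 16258 × 0.964 = 15673
60+: 10376 × 0.952 + 15962 × 0.442 = 9878 + 7055 = 16933
Population now: 0–9=2323, 10–19=5714, 20–29=8361, 30–39=4456, 40–49=10643, 50–59=15673, 60+=16933

4456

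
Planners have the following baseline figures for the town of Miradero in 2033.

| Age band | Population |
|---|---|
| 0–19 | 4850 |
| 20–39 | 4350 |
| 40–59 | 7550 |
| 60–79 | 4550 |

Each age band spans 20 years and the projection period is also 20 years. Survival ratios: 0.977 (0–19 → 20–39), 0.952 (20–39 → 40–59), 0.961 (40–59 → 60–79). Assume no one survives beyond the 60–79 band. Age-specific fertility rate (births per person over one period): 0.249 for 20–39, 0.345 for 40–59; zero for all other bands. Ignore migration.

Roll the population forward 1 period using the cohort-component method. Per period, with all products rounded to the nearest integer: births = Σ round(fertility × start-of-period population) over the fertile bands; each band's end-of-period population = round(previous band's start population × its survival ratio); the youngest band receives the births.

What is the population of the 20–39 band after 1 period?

4738

— Period 1 —
Births: 4350 * 0.249 = 1083  |  7550 * 0.345 = 2605 → 3688
20–39: 4850 * 0.977 = 4738
40–59: 4350 * 0.952 = 4141
60–79: 7550 * 0.961 = 7256
End of period: [3688, 4738, 4141, 7256]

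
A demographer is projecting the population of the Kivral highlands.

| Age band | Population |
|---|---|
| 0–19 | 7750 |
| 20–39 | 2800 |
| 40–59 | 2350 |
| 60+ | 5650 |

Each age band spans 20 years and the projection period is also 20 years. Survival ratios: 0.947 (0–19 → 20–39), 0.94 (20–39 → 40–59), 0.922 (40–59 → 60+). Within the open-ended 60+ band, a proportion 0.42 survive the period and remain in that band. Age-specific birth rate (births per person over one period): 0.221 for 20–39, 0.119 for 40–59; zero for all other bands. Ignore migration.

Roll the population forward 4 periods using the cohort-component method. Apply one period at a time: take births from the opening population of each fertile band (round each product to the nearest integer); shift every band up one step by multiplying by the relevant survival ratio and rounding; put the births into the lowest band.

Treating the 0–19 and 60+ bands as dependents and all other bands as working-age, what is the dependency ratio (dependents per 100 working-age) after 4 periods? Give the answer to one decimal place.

174.5

Call the bands 1 to 4, youngest first.
After projecting period 1:
Births: 2800 * 0.221 = 619  |  2350 * 0.119 = 280 → 899
Band 2: 7750 * 0.947 = 7339
Band 3: 2800 * 0.94 = 2632
Band 4: 2350 * 0.922 + 5650 * 0.42 = 2167 + 2373 = 4540
Giving 899 / 7339 / 2632 / 4540.
After projecting period 2:
Births: 7339 * 0.221 = 1622  |  2632 * 0.119 = 313 → 1935
Band 2: 899 * 0.947 = 851
Band 3: 7339 * 0.94 = 6899
Band 4: 2632 * 0.922 + 4540 * 0.42 = 2427 + 1907 = 4334
Giving 1935 / 851 / 6899 / 4334.
After projecting period 3:
Births: 851 * 0.221 = 188  |  6899 * 0.119 = 821 → 1009
Band 2: 1935 * 0.947 = 1832
Band 3: 851 * 0.94 = 800
Band 4: 6899 * 0.922 + 4334 * 0.42 = 6361 + 1820 = 8181
Giving 1009 / 1832 / 800 / 8181.
After projecting period 4:
Births: 1832 * 0.221 = 405  |  800 * 0.119 = 95 → 500
Band 2: 1009 * 0.947 = 956
Band 3: 1832 * 0.94 = 1722
Band 4: 800 * 0.922 + 8181 * 0.42 = 738 + 3436 = 4174
Giving 500 / 956 / 1722 / 4174.
Dependents (band 0–19 + band 60+) = 500 + 4174 = 4674; working-age = 2678; ratio = 4674/2678 × 100 = 174.5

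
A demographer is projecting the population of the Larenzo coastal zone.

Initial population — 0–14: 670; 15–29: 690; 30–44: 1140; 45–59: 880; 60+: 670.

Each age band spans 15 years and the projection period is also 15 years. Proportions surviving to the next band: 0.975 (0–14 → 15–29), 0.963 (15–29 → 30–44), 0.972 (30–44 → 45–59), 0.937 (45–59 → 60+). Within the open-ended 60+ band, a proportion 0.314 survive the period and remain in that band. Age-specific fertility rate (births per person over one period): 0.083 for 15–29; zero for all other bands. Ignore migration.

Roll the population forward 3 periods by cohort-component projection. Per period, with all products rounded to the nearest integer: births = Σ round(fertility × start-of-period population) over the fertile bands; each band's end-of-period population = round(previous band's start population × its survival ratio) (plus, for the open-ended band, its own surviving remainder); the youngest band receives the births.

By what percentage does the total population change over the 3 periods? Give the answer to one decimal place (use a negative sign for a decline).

— Period 1 —
Births: 690 × 0.083 = 57
15–29: 670 × 0.975 = 653
30–44: 690 × 0.963 = 664
45–59: 1140 × 0.972 = 1108
60+: 880 × 0.937 + 670 × 0.314 = 825 + 210 = 1035
Population now: 0–14=57, 15–29=653, 30–44=664, 45–59=1108, 60+=1035
— Period 2 —
Births: 653 × 0.083 = 54
15–29: 57 × 0.975 = 56
30–44: 653 × 0.963 = 629
45–59: 664 × 0.972 = 645
60+: 1108 × 0.937 + 1035 × 0.314 = 1038 + 325 = 1363
Population now: 0–14=54, 15–29=56, 30–44=629, 45–59=645, 60+=1363
— Period 3 —
Births: 56 × 0.083 = 5
15–29: 54 × 0.975 = 53
30–44: 56 × 0.963 = 54
45–59: 629 × 0.972 = 611
60+: 645 × 0.937 + 1363 × 0.314 = 604 + 428 = 1032
Population now: 0–14=5, 15–29=53, 30–44=54, 45–59=611, 60+=1032
Total: 4050 → 1755; change = -2295; percentage change = -56.7%

-56.7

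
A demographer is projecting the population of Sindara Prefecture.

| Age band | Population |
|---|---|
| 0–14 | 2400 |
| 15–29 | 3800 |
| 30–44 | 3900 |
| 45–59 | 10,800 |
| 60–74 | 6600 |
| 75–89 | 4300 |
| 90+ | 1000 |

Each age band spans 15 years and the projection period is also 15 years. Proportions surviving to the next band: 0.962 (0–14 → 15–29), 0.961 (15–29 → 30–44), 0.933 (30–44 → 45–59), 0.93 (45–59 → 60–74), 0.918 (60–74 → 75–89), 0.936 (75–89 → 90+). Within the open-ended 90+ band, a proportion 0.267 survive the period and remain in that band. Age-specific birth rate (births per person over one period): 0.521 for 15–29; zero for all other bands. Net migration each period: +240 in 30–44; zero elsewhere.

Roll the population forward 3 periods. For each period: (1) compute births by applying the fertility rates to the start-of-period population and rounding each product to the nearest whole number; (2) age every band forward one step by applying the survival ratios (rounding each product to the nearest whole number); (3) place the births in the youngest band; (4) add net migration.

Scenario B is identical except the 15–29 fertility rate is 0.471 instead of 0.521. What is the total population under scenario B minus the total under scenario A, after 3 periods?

-468

After projecting period 1:
Births: 3800 × 0.521 = 1980
15–29: 2400 × 0.962 = 2309
30–44: 3800 × 0.961 = 3652
45–59: 3900 × 0.933 = 3639
60–74: 10800 × 0.93 = 10044
75–89: 6600 × 0.918 = 6059
90+: 4300 × 0.936 + 1000 × 0.267 = 4025 + 267 = 4292
Net migration: 30–44 + 240 → 3892
Population now: 0–14=1980, 15–29=2309, 30–44=3892, 45–59=3639, 60–74=10044, 75–89=6059, 90+=4292
After projecting period 2:
Births: 2309 × 0.521 = 1203
15–29: 1980 × 0.962 = 1905
30–44: 2309 × 0.961 = 2219
45–59: 3892 × 0.933 = 3631
60–74: 3639 × 0.93 = 3384
75–89: 10044 × 0.918 = 9220
90+: 6059 × 0.936 + 4292 × 0.267 = 5671 + 1146 = 6817
Net migration: 30–44 + 240 → 2459
Population now: 0–14=1203, 15–29=1905, 30–44=2459, 45–59=3631, 60–74=3384, 75–89=9220, 90+=6817
After projecting period 3:
Births: 1905 × 0.521 = 993
15–29: 1203 × 0.962 = 1157
30–44: 1905 × 0.961 = 1831
45–59: 2459 × 0.933 = 2294
60–74: 3631 × 0.93 = 3377
75–89: 3384 × 0.918 = 3107
90+: 9220 × 0.936 + 6817 × 0.267 = 8630 + 1820 = 10450
Net migration: 30–44 + 240 → 2071
Population now: 0–14=993, 15–29=1157, 30–44=2071, 45–59=2294, 60–74=3377, 75–89=3107, 90+=10450
Scenario A total after 3 periods: 23449
Scenario B projection —
After projecting period 1:
Births: 3800 × 0.471 = 1790
15–29: 2400 × 0.962 = 2309
30–44: 3800 × 0.961 = 3652
45–59: 3900 × 0.933 = 3639
60–74: 10800 × 0.93 = 10044
75–89: 6600 × 0.918 = 6059
90+: 4300 × 0.936 + 1000 × 0.267 = 4025 + 267 = 4292
Net migration: 30–44 + 240 → 3892
Population now: 0–14=1790, 15–29=2309, 30–44=3892, 45–59=3639, 60–74=10044, 75–89=6059, 90+=4292
After projecting period 2:
Births: 2309 × 0.471 = 1088
15–29: 1790 × 0.962 = 1722
30–44: 2309 × 0.961 = 2219
45–59: 3892 × 0.933 = 3631
60–74: 3639 × 0.93 = 3384
75–89: 10044 × 0.918 = 9220
90+: 6059 × 0.936 + 4292 × 0.267 = 5671 + 1146 = 6817
Net migration: 30–44 + 240 → 2459
Population now: 0–14=1088, 15–29=1722, 30–44=2459, 45–59=3631, 60–74=3384, 75–89=9220, 90+=6817
After projecting period 3:
Births: 1722 × 0.471 = 811
15–29: 1088 × 0.962 = 1047
30–44: 1722 × 0.961 = 1655
45–59: 2459 × 0.933 = 2294
60–74: 3631 × 0.93 = 3377
75–89: 3384 × 0.918 = 3107
90+: 9220 × 0.936 + 6817 × 0.267 = 8630 + 1820 = 10450
Net migration: 30–44 + 240 → 1895
Population now: 0–14=811, 15–29=1047, 30–44=1895, 45–59=2294, 60–74=3377, 75–89=3107, 90+=10450
Scenario B total after 3 periods: 22981
Difference B − A = 22981 − 23449 = -468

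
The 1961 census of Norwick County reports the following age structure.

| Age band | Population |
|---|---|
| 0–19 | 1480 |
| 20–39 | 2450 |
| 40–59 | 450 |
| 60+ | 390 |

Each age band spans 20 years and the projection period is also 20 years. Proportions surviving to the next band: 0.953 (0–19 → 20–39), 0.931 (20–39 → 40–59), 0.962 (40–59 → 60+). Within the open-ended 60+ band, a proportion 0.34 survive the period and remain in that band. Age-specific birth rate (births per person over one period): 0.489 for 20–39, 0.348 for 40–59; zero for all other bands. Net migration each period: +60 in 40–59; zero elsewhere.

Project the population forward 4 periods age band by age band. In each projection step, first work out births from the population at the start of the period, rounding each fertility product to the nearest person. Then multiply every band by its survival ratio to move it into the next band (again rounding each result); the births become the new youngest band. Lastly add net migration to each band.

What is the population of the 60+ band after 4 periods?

1946

After projecting period 1:
Births: 2450 * 0.489 = 1198, 450 * 0.348 = 157 ⇒ total 1355
20–39: 1480 * 0.953 = 1410
40–59: 2450 * 0.931 = 2281
60+: 450 * 0.962 + 390 * 0.34 = 433 + 133 = 566
Net migration: 40–59 + 60 → 2341
End of period: [1355, 1410, 2341, 566]
After projecting period 2:
Births: 1410 * 0.489 = 689, 2341 * 0.348 = 815 ⇒ total 1504
20–39: 1355 * 0.953 = 1291
40–59: 1410 * 0.931 = 1313
60+: 2341 * 0.962 + 566 * 0.34 = 2252 + 192 = 2444
Net migration: 40–59 + 60 → 1373
End of period: [1504, 1291, 1373, 2444]
After projecting period 3:
Births: 1291 * 0.489 = 631, 1373 * 0.348 = 478 ⇒ total 1109
20–39: 1504 * 0.953 = 1433
40–59: 1291 * 0.931 = 1202
60+: 1373 * 0.962 + 2444 * 0.34 = 1321 + 831 = 2152
Net migration: 40–59 + 60 → 1262
End of period: [1109, 1433, 1262, 2152]
After projecting period 4:
Births: 1433 * 0.489 = 701, 1262 * 0.348 = 439 ⇒ total 1140
20–39: 1109 * 0.953 = 1057
40–59: 1433 * 0.931 = 1334
60+: 1262 * 0.962 + 2152 * 0.34 = 1214 + 732 = 1946
Net migration: 40–59 + 60 → 1394
End of period: [1140, 1057, 1394, 1946]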